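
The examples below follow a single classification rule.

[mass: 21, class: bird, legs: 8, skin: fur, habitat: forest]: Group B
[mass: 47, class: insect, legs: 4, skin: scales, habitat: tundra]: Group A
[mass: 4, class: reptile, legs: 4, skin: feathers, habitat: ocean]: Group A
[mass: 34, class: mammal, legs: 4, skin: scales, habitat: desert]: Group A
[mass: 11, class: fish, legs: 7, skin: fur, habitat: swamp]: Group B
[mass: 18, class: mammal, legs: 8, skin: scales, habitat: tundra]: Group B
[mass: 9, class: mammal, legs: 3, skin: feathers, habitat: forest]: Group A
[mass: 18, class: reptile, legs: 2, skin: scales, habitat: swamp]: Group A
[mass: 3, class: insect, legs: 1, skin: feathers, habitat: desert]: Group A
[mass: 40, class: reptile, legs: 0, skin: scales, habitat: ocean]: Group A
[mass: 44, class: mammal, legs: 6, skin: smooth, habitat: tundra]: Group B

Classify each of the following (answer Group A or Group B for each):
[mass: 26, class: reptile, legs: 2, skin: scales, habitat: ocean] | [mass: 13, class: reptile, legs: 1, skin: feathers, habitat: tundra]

The distinguishing property — legs ≤ 4 — holds for all the 'Group A' cases and none of the 'Group B' cases.
[mass: 26, class: reptile, legs: 2, skin: scales, habitat: ocean]: Group A (legs = 2).
[mass: 13, class: reptile, legs: 1, skin: feathers, habitat: tundra]: Group A (legs = 1).

Group A, Group A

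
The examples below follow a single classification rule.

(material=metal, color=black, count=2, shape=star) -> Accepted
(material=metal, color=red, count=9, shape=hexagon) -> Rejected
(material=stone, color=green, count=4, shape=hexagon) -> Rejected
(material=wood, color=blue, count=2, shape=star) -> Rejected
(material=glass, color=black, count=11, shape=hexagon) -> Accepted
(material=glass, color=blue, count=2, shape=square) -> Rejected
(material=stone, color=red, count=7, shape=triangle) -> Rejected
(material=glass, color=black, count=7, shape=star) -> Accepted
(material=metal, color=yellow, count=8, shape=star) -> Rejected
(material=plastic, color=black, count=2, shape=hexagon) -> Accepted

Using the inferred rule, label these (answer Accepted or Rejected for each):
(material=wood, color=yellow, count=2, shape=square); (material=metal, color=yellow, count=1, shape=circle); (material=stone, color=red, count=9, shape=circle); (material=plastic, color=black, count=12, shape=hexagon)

Rejected, Rejected, Rejected, Accepted

The distinguishing property — color is black — holds for all the 'Accepted' cases and none of the 'Rejected' cases.
(material=wood, color=yellow, count=2, shape=square): Rejected (color is yellow).
(material=metal, color=yellow, count=1, shape=circle): Rejected (color is yellow).
(material=stone, color=red, count=9, shape=circle): Rejected (color is red).
(material=plastic, color=black, count=12, shape=hexagon): Accepted (color is black).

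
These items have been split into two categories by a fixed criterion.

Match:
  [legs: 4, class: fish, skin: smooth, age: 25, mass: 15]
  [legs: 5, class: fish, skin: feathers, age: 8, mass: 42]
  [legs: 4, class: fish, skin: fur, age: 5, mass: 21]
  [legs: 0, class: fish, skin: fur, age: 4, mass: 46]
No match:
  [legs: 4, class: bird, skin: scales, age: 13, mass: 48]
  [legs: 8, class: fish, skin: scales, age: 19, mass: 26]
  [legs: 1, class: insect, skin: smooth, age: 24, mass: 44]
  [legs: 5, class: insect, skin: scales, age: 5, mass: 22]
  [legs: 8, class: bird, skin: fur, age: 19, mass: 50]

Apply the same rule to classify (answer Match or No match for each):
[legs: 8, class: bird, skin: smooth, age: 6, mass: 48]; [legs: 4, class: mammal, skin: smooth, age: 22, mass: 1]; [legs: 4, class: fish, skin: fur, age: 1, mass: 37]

No match, No match, Match

The rule appears to be: class is fish AND legs ≤ 5.
[legs: 8, class: bird, skin: smooth, age: 6, mass: 48]: class is bird, legs = 8, doesn't match → No match. [legs: 4, class: mammal, skin: smooth, age: 22, mass: 1]: class is mammal, legs = 4, doesn't match → No match. [legs: 4, class: fish, skin: fur, age: 1, mass: 37]: class is fish, legs = 4, passes → Match.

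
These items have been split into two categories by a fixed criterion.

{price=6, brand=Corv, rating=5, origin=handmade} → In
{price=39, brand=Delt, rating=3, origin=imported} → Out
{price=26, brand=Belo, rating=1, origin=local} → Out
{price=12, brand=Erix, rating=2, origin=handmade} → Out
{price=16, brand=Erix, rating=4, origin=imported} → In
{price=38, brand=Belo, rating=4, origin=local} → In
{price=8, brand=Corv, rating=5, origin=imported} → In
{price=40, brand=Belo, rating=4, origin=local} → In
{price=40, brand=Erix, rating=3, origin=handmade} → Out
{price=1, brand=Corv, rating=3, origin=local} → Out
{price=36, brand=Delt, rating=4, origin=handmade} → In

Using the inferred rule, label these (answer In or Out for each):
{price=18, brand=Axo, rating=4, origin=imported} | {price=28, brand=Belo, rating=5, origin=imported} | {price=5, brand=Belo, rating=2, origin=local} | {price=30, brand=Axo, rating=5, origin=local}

In, In, Out, In

The common property of the 'In' items is: rating ≥ 4. No 'Out' item has it.
{price=18, brand=Axo, rating=4, origin=imported}: rating = 4 — fits, so In.
{price=28, brand=Belo, rating=5, origin=imported}: rating = 5 — fits, so In.
{price=5, brand=Belo, rating=2, origin=local}: rating = 2 — fails the rule, so Out.
{price=30, brand=Axo, rating=5, origin=local}: rating = 5 — fits, so In.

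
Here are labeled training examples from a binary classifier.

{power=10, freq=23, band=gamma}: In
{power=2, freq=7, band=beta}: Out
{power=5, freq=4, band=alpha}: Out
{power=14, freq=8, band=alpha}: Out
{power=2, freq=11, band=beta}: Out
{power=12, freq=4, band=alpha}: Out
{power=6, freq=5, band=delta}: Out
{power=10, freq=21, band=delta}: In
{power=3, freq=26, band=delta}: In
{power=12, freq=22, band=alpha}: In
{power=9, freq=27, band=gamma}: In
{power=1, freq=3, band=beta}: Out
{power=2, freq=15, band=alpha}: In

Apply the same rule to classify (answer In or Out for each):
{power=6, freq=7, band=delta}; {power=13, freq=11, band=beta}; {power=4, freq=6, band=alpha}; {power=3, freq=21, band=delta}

The distinguishing property — freq ≥ 15 — holds for all the 'In' cases and none of the 'Out' cases.
{power=6, freq=7, band=delta}: freq = 7 — does not fit, so Out.
{power=13, freq=11, band=beta}: freq = 11 — does not fit, so Out.
{power=4, freq=6, band=alpha}: freq = 6 — does not fit, so Out.
{power=3, freq=21, band=delta}: freq = 21 — checks out, so In.

Out, Out, Out, In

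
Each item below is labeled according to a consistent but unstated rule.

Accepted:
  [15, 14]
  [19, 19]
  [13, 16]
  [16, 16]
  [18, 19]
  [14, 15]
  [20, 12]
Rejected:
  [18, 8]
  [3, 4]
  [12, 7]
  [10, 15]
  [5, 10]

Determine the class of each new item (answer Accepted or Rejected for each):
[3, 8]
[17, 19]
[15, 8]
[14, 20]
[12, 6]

Rejected, Accepted, Rejected, Accepted, Rejected

One predicate separates the groups cleanly: sum ≥ 29.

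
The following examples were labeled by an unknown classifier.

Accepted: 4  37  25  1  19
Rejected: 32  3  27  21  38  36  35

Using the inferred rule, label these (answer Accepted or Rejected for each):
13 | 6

Accepted, Rejected

All 'Accepted' examples share one property — ≡ 1 (mod 3) — and every 'Rejected' example lacks it.
13 — 13 mod 3 = 1, hence Accepted.
6 — 6 mod 3 = 0, hence Rejected.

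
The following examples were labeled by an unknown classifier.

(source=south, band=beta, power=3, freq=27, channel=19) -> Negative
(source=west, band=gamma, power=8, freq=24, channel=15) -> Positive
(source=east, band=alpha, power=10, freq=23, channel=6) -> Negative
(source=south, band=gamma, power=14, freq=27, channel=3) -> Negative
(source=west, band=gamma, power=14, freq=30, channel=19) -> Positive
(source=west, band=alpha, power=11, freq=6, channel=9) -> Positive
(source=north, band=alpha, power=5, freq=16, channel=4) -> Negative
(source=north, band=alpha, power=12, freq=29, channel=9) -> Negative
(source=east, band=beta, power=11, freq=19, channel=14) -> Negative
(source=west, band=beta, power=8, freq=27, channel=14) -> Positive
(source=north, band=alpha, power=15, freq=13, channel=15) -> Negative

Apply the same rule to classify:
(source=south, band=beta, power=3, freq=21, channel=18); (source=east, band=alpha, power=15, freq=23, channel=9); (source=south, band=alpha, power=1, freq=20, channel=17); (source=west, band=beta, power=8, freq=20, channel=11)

Negative, Negative, Negative, Positive

The common property of the 'Positive' items is: source is west. No 'Negative' item has it.
(source=south, band=beta, power=3, freq=21, channel=18): source is south, fails the rule → Negative. (source=east, band=alpha, power=15, freq=23, channel=9): source is east, fails the rule → Negative. (source=south, band=alpha, power=1, freq=20, channel=17): source is south, fails the rule → Negative. (source=west, band=beta, power=8, freq=20, channel=11): source is west, fits → Positive.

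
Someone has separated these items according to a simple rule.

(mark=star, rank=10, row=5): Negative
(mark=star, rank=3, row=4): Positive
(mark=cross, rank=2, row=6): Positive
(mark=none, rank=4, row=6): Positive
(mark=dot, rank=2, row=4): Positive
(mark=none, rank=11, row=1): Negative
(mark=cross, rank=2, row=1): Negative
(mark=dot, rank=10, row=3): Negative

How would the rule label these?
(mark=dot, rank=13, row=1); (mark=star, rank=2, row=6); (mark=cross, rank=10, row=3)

Checking candidate rules against both groups, what survives is: row is even.
(mark=dot, rank=13, row=1) — row = 1, hence Negative. (mark=star, rank=2, row=6) — row = 6, hence Positive. (mark=cross, rank=10, row=3) — row = 3, hence Negative.

Negative, Positive, Negative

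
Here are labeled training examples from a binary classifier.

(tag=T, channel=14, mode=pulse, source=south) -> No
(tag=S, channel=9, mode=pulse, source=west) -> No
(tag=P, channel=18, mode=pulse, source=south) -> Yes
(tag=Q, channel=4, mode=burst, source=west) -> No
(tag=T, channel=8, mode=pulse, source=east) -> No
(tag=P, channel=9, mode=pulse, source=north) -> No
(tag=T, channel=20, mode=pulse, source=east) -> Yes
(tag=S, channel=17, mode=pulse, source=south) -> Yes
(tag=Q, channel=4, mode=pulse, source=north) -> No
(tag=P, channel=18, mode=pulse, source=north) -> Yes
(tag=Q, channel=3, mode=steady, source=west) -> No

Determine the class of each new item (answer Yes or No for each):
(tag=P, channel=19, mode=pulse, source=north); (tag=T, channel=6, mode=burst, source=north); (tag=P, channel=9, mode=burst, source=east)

Every 'Yes' example satisfies: channel ≥ 17. None of the 'No' examples do.
(tag=P, channel=19, mode=pulse, source=north): channel = 19, has this property → Yes.
(tag=T, channel=6, mode=burst, source=north): channel = 6, does not pass → No.
(tag=P, channel=9, mode=burst, source=east): channel = 9, does not pass → No.

Yes, No, No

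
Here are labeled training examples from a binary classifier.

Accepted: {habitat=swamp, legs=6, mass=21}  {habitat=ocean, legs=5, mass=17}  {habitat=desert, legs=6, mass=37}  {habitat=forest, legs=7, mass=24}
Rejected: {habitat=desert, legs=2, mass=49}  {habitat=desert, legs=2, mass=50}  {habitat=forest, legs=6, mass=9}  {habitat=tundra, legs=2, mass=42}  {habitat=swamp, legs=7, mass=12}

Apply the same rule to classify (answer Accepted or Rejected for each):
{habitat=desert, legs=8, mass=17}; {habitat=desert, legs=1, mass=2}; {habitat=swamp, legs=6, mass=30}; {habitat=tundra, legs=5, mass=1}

The pattern is that an item is 'Accepted' exactly when: mass ≥ 17 AND legs ≥ 5.
{habitat=desert, legs=8, mass=17} → mass = 17, legs = 8 → Accepted.
{habitat=desert, legs=1, mass=2} → mass = 2, legs = 1 → Rejected.
{habitat=swamp, legs=6, mass=30} → mass = 30, legs = 6 → Accepted.
{habitat=tundra, legs=5, mass=1} → mass = 1, legs = 5 → Rejected.

Accepted, Rejected, Accepted, Rejected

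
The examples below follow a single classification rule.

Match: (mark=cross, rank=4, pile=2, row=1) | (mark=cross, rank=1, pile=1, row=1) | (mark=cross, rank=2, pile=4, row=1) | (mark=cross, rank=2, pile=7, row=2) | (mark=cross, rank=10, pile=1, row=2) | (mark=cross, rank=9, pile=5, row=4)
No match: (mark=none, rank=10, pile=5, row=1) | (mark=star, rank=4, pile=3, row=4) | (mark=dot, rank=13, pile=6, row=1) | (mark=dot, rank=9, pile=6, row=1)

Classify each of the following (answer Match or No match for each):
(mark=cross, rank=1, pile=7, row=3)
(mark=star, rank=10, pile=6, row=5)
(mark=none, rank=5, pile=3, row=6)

A rule that fits every label: mark is cross — true of each 'Match' example, false of each 'No match' one.
Match: (mark=cross, rank=1, pile=7, row=3), since mark is cross.
No match: (mark=star, rank=10, pile=6, row=5), since mark is star.
No match: (mark=none, rank=5, pile=3, row=6), since mark is none.

Match, No match, No match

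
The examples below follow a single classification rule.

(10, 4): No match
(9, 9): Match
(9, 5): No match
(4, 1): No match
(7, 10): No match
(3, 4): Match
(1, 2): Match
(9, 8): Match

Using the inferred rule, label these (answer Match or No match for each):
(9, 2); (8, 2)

A rule that fits every label: |first − second| ≤ 1 — true of each 'Match' example, false of each 'No match' one.

No match, No match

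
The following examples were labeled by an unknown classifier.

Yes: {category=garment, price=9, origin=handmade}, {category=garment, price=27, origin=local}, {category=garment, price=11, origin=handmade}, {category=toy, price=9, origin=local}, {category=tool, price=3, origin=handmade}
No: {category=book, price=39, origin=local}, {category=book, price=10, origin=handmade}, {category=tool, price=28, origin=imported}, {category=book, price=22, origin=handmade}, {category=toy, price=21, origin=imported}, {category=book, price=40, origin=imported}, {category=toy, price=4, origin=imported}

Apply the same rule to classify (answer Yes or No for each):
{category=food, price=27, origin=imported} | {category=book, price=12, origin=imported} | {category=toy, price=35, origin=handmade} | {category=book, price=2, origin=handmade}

No, No, Yes, No

All 'Yes' examples share one property — category is not book AND origin is not imported — and every 'No' example lacks it.
{category=food, price=27, origin=imported} → category is food, origin is imported → No.
{category=book, price=12, origin=imported} → category is book, origin is imported → No.
{category=toy, price=35, origin=handmade} → category is toy, origin is handmade → Yes.
{category=book, price=2, origin=handmade} → category is book, origin is handmade → No.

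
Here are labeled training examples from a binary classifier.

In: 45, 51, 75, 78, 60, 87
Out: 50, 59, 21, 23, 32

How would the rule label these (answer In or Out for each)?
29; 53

Out, Out

The rule appears to be: multiple of 3 AND at least 23.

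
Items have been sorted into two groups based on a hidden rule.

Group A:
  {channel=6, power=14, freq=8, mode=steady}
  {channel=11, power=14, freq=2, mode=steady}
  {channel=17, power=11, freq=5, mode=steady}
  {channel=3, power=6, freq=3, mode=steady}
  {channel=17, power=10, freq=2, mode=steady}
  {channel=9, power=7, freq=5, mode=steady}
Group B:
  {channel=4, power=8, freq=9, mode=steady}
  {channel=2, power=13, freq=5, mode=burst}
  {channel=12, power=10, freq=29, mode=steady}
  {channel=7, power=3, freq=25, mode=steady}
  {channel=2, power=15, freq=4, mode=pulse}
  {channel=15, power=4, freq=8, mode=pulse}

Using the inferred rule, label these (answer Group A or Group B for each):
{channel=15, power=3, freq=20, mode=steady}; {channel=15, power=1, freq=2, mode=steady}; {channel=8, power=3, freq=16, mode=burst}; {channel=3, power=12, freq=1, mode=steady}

The common property of the 'Group A' items is: mode is steady AND freq ≤ 8. No 'Group B' item has it.
{channel=15, power=3, freq=20, mode=steady} — mode is steady, freq = 20, hence Group B.
{channel=15, power=1, freq=2, mode=steady} — mode is steady, freq = 2, hence Group A.
{channel=8, power=3, freq=16, mode=burst} — mode is burst, freq = 16, hence Group B.
{channel=3, power=12, freq=1, mode=steady} — mode is steady, freq = 1, hence Group A.

Group B, Group A, Group B, Group A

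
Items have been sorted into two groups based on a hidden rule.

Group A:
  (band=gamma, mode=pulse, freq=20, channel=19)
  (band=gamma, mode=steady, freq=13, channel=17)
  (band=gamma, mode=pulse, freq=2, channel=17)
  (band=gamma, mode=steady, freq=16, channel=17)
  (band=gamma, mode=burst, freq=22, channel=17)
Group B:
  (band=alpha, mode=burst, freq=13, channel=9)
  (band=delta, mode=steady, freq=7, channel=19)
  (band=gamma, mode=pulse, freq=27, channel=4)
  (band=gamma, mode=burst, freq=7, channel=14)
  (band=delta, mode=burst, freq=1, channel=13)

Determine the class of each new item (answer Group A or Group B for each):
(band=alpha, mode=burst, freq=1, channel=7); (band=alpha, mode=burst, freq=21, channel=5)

Group B, Group B

The distinguishing property — band is gamma AND channel ≥ 17 — holds for all the 'Group A' cases and none of the 'Group B' cases.
(band=alpha, mode=burst, freq=1, channel=7) — band is alpha, channel = 7, hence Group B.
(band=alpha, mode=burst, freq=21, channel=5) — band is alpha, channel = 5, hence Group B.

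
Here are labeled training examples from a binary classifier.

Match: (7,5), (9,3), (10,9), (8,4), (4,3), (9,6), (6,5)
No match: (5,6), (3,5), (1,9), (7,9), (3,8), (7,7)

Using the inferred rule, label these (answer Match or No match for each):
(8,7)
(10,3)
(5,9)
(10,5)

All 'Match' examples share one property — first > second — and every 'No match' example lacks it.
(8,7) — 8 > 7, hence Match.
(10,3) — 10 > 3, hence Match.
(5,9) — 5 < 9, hence No match.
(10,5) — 10 > 5, hence Match.

Match, Match, No match, Match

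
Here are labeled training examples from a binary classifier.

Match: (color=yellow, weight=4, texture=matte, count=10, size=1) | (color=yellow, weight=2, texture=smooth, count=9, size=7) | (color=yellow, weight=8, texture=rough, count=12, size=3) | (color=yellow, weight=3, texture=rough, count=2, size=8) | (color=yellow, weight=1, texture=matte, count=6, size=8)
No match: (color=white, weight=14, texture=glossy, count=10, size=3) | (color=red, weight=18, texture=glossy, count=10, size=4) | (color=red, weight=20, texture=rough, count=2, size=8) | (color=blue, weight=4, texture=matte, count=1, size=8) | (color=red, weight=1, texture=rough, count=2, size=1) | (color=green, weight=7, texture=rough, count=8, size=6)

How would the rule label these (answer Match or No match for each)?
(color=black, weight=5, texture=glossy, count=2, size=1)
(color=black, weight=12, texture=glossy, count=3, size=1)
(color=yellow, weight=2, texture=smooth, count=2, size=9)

The classifier is using: color is yellow.

No match, No match, Match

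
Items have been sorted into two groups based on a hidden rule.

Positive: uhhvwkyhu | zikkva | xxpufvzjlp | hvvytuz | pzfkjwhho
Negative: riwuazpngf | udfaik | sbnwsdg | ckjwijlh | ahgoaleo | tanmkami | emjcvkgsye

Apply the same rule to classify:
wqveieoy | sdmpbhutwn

Rule: has a double letter. This holds for each 'Positive' example and fails for each 'Negative' one.

Negative, Negative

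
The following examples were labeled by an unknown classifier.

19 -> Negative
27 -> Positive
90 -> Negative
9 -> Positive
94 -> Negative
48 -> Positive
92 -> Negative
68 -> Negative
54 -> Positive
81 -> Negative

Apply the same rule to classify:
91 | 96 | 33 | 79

The distinguishing property — multiple of 3 AND at most 54 — holds for all the 'Positive' cases and none of the 'Negative' cases.
91: 91 = 3·30 + 1, 91 > 54 — does not fit, so Negative.
96: 96 = 3·32, 96 > 54 — does not fit, so Negative.
33: 33 = 3·11, 33 ≤ 54 — matches, so Positive.
79: 79 = 3·26 + 1, 79 > 54 — does not fit, so Negative.

Negative, Negative, Positive, Negative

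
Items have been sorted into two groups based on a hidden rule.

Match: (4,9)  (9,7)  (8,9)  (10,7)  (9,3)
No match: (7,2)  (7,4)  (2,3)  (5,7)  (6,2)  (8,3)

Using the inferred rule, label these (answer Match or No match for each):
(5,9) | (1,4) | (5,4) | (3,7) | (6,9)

Every 'Match' example satisfies: max ≥ 9. None of the 'No match' examples do.
(5,9): max 9 — fits, so Match.
(1,4): max 4 — fails this test, so No match.
(5,4): max 5 — fails this test, so No match.
(3,7): max 7 — fails this test, so No match.
(6,9): max 9 — fits, so Match.

Match, No match, No match, No match, Match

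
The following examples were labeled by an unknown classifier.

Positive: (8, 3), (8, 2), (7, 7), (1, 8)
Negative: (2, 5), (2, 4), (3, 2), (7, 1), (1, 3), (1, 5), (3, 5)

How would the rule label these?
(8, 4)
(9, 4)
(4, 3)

'Positive' ⟺ sum ≥ 9.
(8, 4): 8+4 = 12 — checks out, so Positive. (9, 4): 9+4 = 13 — checks out, so Positive. (4, 3): 4+3 = 7 — does not fit, so Negative.

Positive, Positive, Negative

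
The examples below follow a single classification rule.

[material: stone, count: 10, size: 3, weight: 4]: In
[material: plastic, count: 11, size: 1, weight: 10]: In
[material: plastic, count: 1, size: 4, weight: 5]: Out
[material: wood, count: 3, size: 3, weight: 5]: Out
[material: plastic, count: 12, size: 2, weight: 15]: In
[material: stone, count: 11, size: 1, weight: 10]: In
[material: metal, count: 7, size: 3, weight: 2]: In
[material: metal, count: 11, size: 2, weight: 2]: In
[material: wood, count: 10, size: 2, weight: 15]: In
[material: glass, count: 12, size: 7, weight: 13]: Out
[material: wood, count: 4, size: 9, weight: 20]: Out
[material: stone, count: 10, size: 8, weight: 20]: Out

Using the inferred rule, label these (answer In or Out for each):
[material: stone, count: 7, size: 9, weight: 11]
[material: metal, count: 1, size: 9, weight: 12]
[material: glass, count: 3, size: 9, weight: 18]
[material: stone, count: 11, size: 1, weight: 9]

A rule that fits every label: count ≥ 4 AND size ≤ 3 — true of each 'In' example, false of each 'Out' one.
[material: stone, count: 7, size: 9, weight: 11] → count = 7, size = 9 → Out.
[material: metal, count: 1, size: 9, weight: 12] → count = 1, size = 9 → Out.
[material: glass, count: 3, size: 9, weight: 18] → count = 3, size = 9 → Out.
[material: stone, count: 11, size: 1, weight: 9] → count = 11, size = 1 → In.

Out, Out, Out, In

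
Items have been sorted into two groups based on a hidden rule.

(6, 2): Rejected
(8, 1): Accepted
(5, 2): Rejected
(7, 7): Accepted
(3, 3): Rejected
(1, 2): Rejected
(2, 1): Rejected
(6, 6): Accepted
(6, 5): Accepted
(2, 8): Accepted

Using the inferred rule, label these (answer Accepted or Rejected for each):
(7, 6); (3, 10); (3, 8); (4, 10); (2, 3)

Accepted, Accepted, Accepted, Accepted, Rejected

A rule that fits every label: sum ≥ 9 — true of each 'Accepted' example, false of each 'Rejected' one.
(7, 6) → 7+6 = 13 → Accepted.
(3, 10) → 3+10 = 13 → Accepted.
(3, 8) → 3+8 = 11 → Accepted.
(4, 10) → 4+10 = 14 → Accepted.
(2, 3) → 2+3 = 5 → Rejected.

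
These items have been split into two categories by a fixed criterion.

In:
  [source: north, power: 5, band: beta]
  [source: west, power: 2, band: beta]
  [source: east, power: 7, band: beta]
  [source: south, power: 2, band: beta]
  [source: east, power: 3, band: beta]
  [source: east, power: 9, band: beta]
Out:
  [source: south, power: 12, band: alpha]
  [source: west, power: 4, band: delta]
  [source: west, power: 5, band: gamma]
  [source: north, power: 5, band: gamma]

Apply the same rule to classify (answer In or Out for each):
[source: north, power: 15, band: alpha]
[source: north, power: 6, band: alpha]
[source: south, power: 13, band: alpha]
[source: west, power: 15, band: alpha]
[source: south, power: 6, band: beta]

The rule appears to be: band is beta.
[source: north, power: 15, band: alpha] — band is alpha, hence Out. [source: north, power: 6, band: alpha] — band is alpha, hence Out. [source: south, power: 13, band: alpha] — band is alpha, hence Out. [source: west, power: 15, band: alpha] — band is alpha, hence Out. [source: south, power: 6, band: beta] — band is beta, hence In.

Out, Out, Out, Out, In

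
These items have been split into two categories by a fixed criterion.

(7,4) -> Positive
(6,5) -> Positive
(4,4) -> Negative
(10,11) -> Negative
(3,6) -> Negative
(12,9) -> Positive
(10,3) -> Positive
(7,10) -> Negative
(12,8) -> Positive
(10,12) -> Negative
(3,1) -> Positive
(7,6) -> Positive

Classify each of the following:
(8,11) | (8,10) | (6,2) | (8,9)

Negative, Negative, Positive, Negative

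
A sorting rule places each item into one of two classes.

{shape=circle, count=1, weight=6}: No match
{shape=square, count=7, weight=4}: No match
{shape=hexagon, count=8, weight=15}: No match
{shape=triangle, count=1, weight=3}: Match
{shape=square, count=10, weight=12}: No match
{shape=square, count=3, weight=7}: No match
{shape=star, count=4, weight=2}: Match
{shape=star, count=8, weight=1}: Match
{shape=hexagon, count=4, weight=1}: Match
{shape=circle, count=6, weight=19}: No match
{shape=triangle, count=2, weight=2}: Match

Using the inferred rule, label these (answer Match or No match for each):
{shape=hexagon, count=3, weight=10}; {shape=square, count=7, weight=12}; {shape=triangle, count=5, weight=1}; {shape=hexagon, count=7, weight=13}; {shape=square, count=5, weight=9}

One predicate separates the groups cleanly: weight ≤ 3.
{shape=hexagon, count=3, weight=10} — weight = 10, hence No match. {shape=square, count=7, weight=12} — weight = 12, hence No match. {shape=triangle, count=5, weight=1} — weight = 1, hence Match. {shape=hexagon, count=7, weight=13} — weight = 13, hence No match. {shape=square, count=5, weight=9} — weight = 9, hence No match.

No match, No match, Match, No match, No match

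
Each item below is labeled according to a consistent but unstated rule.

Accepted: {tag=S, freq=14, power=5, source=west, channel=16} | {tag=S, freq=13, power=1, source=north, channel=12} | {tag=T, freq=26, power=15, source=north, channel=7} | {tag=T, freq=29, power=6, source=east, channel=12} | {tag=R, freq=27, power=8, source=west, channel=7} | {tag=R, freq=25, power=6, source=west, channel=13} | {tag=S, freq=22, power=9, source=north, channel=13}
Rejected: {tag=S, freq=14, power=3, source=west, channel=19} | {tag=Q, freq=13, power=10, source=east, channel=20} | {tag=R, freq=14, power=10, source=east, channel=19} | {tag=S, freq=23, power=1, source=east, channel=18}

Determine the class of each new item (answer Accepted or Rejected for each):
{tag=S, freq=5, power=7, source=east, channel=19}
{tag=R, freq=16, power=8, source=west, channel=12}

'Accepted' ⟺ channel ≤ 16.
{tag=S, freq=5, power=7, source=east, channel=19} — channel = 19, hence Rejected. {tag=R, freq=16, power=8, source=west, channel=12} — channel = 12, hence Accepted.

Rejected, Accepted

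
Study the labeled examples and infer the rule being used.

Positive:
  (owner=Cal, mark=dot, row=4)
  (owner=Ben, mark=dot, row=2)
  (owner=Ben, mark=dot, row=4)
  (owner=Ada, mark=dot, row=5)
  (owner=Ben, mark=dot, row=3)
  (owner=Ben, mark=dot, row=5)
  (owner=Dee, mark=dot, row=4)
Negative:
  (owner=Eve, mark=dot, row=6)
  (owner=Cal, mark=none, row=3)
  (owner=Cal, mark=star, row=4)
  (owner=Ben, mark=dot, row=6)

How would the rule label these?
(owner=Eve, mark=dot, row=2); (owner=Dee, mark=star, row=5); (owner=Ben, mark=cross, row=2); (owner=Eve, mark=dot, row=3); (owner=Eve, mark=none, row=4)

Positive, Negative, Negative, Positive, Negative

The rule appears to be: mark is dot AND row ≤ 5.
Positive: (owner=Eve, mark=dot, row=2), since mark is dot, row = 2.
Negative: (owner=Dee, mark=star, row=5), since mark is star, row = 5.
Negative: (owner=Ben, mark=cross, row=2), since mark is cross, row = 2.
Positive: (owner=Eve, mark=dot, row=3), since mark is dot, row = 3.
Negative: (owner=Eve, mark=none, row=4), since mark is none, row = 4.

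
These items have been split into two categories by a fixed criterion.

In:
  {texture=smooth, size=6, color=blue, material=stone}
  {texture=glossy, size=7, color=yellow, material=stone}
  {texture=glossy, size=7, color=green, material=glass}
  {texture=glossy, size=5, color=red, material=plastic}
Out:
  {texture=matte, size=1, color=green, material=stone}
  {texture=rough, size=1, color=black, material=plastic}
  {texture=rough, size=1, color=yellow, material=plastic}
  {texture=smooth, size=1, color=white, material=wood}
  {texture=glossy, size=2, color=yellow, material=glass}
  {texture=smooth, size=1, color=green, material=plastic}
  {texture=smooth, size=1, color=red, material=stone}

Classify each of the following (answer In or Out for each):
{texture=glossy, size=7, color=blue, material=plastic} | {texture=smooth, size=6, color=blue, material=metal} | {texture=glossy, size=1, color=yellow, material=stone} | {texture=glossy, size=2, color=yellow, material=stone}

In, In, Out, Out

A rule that fits every label: size ≥ 5 — true of each 'In' example, false of each 'Out' one.
In: {texture=glossy, size=7, color=blue, material=plastic}, since size = 7.
In: {texture=smooth, size=6, color=blue, material=metal}, since size = 6.
Out: {texture=glossy, size=1, color=yellow, material=stone}, since size = 1.
Out: {texture=glossy, size=2, color=yellow, material=stone}, since size = 2.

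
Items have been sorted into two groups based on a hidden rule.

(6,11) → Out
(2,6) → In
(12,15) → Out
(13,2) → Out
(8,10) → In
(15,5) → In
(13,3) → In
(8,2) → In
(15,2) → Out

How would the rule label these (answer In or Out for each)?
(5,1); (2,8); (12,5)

One predicate separates the groups cleanly: sum is even.
In: (5,1), since 5+1 = 6.
In: (2,8), since 2+8 = 10.
Out: (12,5), since 12+5 = 17.

In, In, Out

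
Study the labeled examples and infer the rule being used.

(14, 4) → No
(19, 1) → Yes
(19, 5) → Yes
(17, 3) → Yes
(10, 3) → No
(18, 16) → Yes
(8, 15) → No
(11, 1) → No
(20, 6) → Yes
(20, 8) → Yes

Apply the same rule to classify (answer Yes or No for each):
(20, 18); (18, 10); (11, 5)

Yes, Yes, No

The classifier is using: first ≥ 15.
(20, 18) — first 20, hence Yes. (18, 10) — first 18, hence Yes. (11, 5) — first 11, hence No.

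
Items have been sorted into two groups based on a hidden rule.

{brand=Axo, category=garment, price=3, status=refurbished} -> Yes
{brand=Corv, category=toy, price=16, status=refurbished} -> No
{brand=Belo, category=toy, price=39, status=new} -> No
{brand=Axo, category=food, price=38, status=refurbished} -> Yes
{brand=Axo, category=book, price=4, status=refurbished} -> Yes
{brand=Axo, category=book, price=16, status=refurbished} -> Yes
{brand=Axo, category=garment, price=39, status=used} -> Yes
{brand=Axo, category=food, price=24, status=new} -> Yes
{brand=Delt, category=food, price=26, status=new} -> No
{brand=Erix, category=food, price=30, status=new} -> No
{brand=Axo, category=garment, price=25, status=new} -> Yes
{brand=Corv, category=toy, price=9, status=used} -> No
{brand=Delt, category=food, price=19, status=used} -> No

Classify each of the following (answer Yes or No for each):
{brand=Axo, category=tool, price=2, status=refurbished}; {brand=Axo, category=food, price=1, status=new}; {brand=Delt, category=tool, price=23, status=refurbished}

Yes, Yes, No

Checking candidate rules against both groups, what survives is: brand is Axo.
{brand=Axo, category=tool, price=2, status=refurbished} → brand is Axo → Yes. {brand=Axo, category=food, price=1, status=new} → brand is Axo → Yes. {brand=Delt, category=tool, price=23, status=refurbished} → brand is Delt → No.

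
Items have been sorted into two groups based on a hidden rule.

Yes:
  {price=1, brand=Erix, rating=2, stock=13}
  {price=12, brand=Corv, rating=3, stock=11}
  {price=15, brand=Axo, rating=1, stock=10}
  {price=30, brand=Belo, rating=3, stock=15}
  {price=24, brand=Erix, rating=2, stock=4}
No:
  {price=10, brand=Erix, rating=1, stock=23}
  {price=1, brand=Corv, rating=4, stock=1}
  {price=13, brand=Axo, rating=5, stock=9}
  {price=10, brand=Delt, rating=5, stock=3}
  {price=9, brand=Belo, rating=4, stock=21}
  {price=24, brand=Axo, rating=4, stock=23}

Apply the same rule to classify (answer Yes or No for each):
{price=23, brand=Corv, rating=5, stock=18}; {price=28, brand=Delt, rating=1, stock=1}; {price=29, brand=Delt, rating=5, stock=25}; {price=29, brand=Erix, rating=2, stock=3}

No, Yes, No, Yes

The classifier is using: stock ≤ 15 AND rating ≤ 3.
{price=23, brand=Corv, rating=5, stock=18} — stock = 18, rating = 5, hence No.
{price=28, brand=Delt, rating=1, stock=1} — stock = 1, rating = 1, hence Yes.
{price=29, brand=Delt, rating=5, stock=25} — stock = 25, rating = 5, hence No.
{price=29, brand=Erix, rating=2, stock=3} — stock = 3, rating = 2, hence Yes.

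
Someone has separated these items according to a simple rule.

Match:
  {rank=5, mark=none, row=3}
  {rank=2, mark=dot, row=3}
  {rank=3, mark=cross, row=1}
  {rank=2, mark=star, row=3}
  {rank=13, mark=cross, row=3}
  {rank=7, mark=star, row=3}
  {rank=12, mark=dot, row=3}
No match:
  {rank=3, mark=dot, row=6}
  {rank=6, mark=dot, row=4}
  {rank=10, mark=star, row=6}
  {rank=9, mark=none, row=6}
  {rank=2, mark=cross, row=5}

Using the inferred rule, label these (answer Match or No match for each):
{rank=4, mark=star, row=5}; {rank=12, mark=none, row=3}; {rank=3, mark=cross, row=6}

No match, Match, No match

One predicate separates the groups cleanly: row ≤ 3.
{rank=4, mark=star, row=5}: row = 5, does not pass → No match.
{rank=12, mark=none, row=3}: row = 3, has this property → Match.
{rank=3, mark=cross, row=6}: row = 6, does not pass → No match.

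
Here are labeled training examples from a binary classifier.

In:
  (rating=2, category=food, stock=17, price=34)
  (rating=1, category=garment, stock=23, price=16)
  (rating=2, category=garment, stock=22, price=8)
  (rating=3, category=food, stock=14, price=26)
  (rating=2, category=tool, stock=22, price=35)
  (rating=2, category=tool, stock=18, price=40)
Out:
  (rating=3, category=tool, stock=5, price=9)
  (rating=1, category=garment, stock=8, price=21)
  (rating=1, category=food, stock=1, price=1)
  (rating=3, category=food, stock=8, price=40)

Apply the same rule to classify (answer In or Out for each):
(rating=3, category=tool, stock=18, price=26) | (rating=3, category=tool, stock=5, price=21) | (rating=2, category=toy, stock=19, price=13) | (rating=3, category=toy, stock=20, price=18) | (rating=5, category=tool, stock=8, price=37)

In, Out, In, In, Out

The distinguishing property — stock ≥ 14 — holds for all the 'In' cases and none of the 'Out' cases.
(rating=3, category=tool, stock=18, price=26): stock = 18 — checks out, so In.
(rating=3, category=tool, stock=5, price=21): stock = 5 — fails the rule, so Out.
(rating=2, category=toy, stock=19, price=13): stock = 19 — checks out, so In.
(rating=3, category=toy, stock=20, price=18): stock = 20 — checks out, so In.
(rating=5, category=tool, stock=8, price=37): stock = 8 — fails the rule, so Out.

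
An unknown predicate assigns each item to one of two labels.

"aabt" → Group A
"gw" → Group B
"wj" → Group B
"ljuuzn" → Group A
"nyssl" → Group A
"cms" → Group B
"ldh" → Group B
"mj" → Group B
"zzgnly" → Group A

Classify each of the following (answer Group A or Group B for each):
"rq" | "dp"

Group B, Group B

The pattern is that an item is 'Group A' exactly when: has a double letter.
"rq" — no doubled letter, hence Group B.
"dp" — no doubled letter, hence Group B.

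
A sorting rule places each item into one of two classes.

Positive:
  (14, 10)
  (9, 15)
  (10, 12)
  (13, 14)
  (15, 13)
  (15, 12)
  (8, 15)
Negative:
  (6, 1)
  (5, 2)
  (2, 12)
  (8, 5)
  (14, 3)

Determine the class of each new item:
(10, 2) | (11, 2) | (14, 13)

The pattern is that an item is 'Positive' exactly when: sum ≥ 22.
(10, 2) → 10+2 = 12 → Negative.
(11, 2) → 11+2 = 13 → Negative.
(14, 13) → 14+13 = 27 → Positive.

Negative, Negative, Positive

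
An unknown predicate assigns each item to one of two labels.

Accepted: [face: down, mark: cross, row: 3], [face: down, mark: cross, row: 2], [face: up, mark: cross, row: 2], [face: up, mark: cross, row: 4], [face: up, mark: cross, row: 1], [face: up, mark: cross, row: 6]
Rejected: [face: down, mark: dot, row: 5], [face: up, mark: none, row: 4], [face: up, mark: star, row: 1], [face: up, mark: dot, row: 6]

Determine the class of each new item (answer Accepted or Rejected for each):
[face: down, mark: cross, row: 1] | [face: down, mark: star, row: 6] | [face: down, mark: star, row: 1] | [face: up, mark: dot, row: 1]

Accepted, Rejected, Rejected, Rejected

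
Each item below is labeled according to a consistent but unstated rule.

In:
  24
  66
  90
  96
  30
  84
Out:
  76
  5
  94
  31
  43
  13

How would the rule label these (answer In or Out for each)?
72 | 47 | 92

The distinguishing property — multiple of 3 — holds for all the 'In' cases and none of the 'Out' cases.

In, Out, Out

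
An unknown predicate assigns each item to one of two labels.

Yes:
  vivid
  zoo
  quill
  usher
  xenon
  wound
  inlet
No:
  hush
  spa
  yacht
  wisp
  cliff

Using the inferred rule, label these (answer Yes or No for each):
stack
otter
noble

No, Yes, Yes

Every 'Yes' example satisfies: has ≥ 2 vowels. None of the 'No' examples do.
stack → 1 vowel → No. otter → 2 vowels → Yes. noble → 2 vowels → Yes.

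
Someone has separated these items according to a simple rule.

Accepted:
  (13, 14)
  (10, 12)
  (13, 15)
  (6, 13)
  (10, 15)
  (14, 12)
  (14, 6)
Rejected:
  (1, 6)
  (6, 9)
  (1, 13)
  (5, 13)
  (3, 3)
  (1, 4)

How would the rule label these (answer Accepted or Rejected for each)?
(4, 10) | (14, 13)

Rejected, Accepted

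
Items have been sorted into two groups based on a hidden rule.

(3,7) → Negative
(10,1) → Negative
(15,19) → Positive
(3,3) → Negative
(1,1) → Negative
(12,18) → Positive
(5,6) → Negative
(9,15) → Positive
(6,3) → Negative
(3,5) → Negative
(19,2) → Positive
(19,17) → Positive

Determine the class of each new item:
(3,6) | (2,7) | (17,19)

Negative, Negative, Positive

The classifier is using: sum ≥ 21.
(3,6): 3+6 = 9, does not fit → Negative.
(2,7): 2+7 = 9, does not fit → Negative.
(17,19): 17+19 = 36, matches → Positive.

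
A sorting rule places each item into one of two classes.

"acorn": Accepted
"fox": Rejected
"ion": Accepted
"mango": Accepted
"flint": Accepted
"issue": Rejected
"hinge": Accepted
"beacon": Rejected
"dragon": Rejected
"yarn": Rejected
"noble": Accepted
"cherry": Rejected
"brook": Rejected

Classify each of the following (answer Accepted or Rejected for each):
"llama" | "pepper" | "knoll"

Rejected, Rejected, Accepted

The rule appears to be: odd length AND contains 'n'.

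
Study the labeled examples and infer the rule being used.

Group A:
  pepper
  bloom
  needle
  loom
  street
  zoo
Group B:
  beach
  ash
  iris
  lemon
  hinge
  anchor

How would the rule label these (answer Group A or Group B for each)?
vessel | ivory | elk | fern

Group A, Group B, Group B, Group B

Looking at the examples, the only property every 'Group A' case has and every 'Group B' case lacks is: has a double letter.
vessel: Group A ('ss' doubled). ivory: Group B (no doubled letter). elk: Group B (no doubled letter). fern: Group B (no doubled letter).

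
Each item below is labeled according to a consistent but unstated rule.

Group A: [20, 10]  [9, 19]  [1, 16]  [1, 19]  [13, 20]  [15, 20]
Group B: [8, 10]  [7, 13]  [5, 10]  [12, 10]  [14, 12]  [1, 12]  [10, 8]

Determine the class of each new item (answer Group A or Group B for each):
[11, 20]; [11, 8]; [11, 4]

Group A, Group B, Group B

The simplest hypothesis consistent with all the labels is: max ≥ 15.
[11, 20] → max 20 → Group A.
[11, 8] → max 11 → Group B.
[11, 4] → max 11 → Group B.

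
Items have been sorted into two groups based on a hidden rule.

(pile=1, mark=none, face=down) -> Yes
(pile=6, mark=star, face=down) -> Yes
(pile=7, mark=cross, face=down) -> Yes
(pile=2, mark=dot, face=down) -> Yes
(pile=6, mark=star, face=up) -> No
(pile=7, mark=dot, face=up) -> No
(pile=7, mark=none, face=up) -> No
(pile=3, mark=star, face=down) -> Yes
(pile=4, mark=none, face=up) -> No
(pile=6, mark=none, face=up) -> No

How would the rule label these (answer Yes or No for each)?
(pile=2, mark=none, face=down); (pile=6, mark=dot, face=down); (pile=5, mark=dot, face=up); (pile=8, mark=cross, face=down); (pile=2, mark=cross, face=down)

Yes, Yes, No, Yes, Yes

Comparing the two groups points to one rule — face is down.
Yes: (pile=2, mark=none, face=down), since face is down. Yes: (pile=6, mark=dot, face=down), since face is down. No: (pile=5, mark=dot, face=up), since face is up. Yes: (pile=8, mark=cross, face=down), since face is down. Yes: (pile=2, mark=cross, face=down), since face is down.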